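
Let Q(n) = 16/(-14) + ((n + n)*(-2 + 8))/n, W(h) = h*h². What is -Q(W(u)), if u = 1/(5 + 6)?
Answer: -76/7 ≈ -10.857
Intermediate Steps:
u = 1/11 ≈ 0.090909
W(h) = h³
Q(n) = 76/7 (Q(n) = 16*(-1/14) + ((2*n)*6)/n = -8/7 + (12*n)/n = -8/7 + 12 = 76/7)
-Q(W(u)) = -1*76/7 = -76/7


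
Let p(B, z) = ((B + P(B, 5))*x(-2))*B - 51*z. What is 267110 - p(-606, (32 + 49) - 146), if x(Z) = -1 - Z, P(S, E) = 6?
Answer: -99805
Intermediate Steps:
p(B, z) = -51*z + B*(6 + B) (p(B, z) = ((B + 6)*(-1 - 1*(-2)))*B - 51*z = ((6 + B)*(-1 + 2))*B - 51*z = ((6 + B)*1)*B - 51*z = (6 + B)*B - 51*z = B*(6 + B) - 51*z = -51*z + B*(6 + B))
267110 - p(-606, (32 + 49) - 146) = 267110 - ((-606)² - 51*((32 + 49) - 146) + 6*(-606)) = 267110 - (367236 - 51*(81 - 146) - 3636) = 267110 - (367236 - 51*(-65) - 3636) = 267110 - (367236 + 3315 - 3636) = 267110 - 1*366915 = 267110 - 366915 = -99805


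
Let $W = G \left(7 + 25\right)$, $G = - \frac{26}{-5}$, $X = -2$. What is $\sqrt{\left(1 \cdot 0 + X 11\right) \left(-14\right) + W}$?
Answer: $\frac{2 \sqrt{2965}}{5} \approx 21.781$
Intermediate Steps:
$G = \frac{26}{5}$ ($G = \left(-26\right) \left(- \frac{1}{5}\right) = \frac{26}{5} \approx 5.2$)
$W = \frac{832}{5}$ ($W = \frac{26 \left(7 + 25\right)}{5} = \frac{26}{5} \cdot 32 = \frac{832}{5} \approx 166.4$)
$\sqrt{\left(1 \cdot 0 + X 11\right) \left(-14\right) + W} = \sqrt{\left(1 \cdot 0 - 22\right) \left(-14\right) + \frac{832}{5}} = \sqrt{\left(0 - 22\right) \left(-14\right) + \frac{832}{5}} = \sqrt{\left(-22\right) \left(-14\right) + \frac{832}{5}} = \sqrt{308 + \frac{832}{5}} = \sqrt{\frac{2372}{5}} = \frac{2 \sqrt{2965}}{5}$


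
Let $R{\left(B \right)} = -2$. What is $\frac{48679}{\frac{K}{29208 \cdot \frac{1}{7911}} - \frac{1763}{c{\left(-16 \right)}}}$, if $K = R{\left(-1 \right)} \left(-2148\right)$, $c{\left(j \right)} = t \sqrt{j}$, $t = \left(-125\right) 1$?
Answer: $\frac{20972811352416750000}{501317456665166041} + \frac{63554326556426500 i}{501317456665166041} \approx 41.835 + 0.12677 i$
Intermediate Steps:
$t = -125$
$c{\left(j \right)} = - 125 \sqrt{j}$
$K = 4296$ ($K = \left(-2\right) \left(-2148\right) = 4296$)
$\frac{48679}{\frac{K}{29208 \cdot \frac{1}{7911}} - \frac{1763}{c{\left(-16 \right)}}} = \frac{48679}{\frac{4296}{29208 \cdot \frac{1}{7911}} - \frac{1763}{\left(-125\right) \sqrt{-16}}} = \frac{48679}{\frac{4296}{29208 \cdot \frac{1}{7911}} - \frac{1763}{\left(-125\right) 4 i}} = \frac{48679}{\frac{4296}{\frac{9736}{2637}} - \frac{1763}{\left(-500\right) i}} = \frac{48679}{4296 \cdot \frac{2637}{9736} - 1763 \frac{i}{500}} = \frac{48679}{\frac{1416069}{1217} - \frac{1763 i}{500}} = 48679 \frac{370272250000 \left(\frac{1416069}{1217} + \frac{1763 i}{500}\right)}{501317456665166041} = \frac{18024482857750000 \left(\frac{1416069}{1217} + \frac{1763 i}{500}\right)}{501317456665166041}$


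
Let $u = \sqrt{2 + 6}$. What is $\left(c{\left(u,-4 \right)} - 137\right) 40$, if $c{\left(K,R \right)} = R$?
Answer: $-5640$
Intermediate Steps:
$u = 2 \sqrt{2}$ ($u = \sqrt{8} = 2 \sqrt{2} \approx 2.8284$)
$\left(c{\left(u,-4 \right)} - 137\right) 40 = \left(-4 - 137\right) 40 = \left(-141\right) 40 = -5640$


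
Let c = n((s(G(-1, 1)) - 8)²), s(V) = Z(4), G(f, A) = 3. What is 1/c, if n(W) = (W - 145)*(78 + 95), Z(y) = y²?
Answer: -1/14013 ≈ -7.1362e-5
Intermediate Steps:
s(V) = 16 (s(V) = 4² = 16)
n(W) = -25085 + 173*W (n(W) = (-145 + W)*173 = -25085 + 173*W)
c = -14013 (c = -25085 + 173*(16 - 8)² = -25085 + 173*8² = -25085 + 173*64 = -25085 + 11072 = -14013)
1/c = 1/(-14013) = -1/14013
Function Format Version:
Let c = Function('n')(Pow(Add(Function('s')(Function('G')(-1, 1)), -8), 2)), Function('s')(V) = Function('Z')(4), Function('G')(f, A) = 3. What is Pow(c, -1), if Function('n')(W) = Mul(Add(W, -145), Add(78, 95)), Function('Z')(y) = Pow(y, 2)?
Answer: Rational(-1, 14013) ≈ -7.1362e-5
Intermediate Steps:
Function('s')(V) = 16 (Function('s')(V) = Pow(4, 2) = 16)
Function('n')(W) = Add(-25085, Mul(173, W)) (Function('n')(W) = Mul(Add(-145, W), 173) = Add(-25085, Mul(173, W)))
c = -14013 (c = Add(-25085, Mul(173, Pow(Add(16, -8), 2))) = Add(-25085, Mul(173, Pow(8, 2))) = Add(-25085, Mul(173, 64)) = Add(-25085, 11072) = -14013)
Pow(c, -1) = Pow(-14013, -1) = Rational(-1, 14013)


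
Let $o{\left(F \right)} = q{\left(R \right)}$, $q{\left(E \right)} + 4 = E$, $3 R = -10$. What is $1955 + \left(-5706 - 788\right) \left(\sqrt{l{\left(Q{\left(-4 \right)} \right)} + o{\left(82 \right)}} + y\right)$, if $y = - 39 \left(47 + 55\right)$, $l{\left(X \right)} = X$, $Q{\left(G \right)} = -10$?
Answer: $25835087 - \frac{12988 i \sqrt{39}}{3} \approx 2.5835 \cdot 10^{7} - 27037.0 i$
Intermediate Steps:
$R = - \frac{10}{3}$ ($R = \frac{1}{3} \left(-10\right) = - \frac{10}{3} \approx -3.3333$)
$q{\left(E \right)} = -4 + E$
$o{\left(F \right)} = - \frac{22}{3}$ ($o{\left(F \right)} = -4 - \frac{10}{3} = - \frac{22}{3}$)
$y = -3978$ ($y = \left(-39\right) 102 = -3978$)
$1955 + \left(-5706 - 788\right) \left(\sqrt{l{\left(Q{\left(-4 \right)} \right)} + o{\left(82 \right)}} + y\right) = 1955 + \left(-5706 - 788\right) \left(\sqrt{-10 - \frac{22}{3}} - 3978\right) = 1955 - 6494 \left(\sqrt{- \frac{52}{3}} - 3978\right) = 1955 - 6494 \left(\frac{2 i \sqrt{39}}{3} - 3978\right) = 1955 - 6494 \left(-3978 + \frac{2 i \sqrt{39}}{3}\right) = 1955 + \left(25833132 - \frac{12988 i \sqrt{39}}{3}\right) = 25835087 - \frac{12988 i \sqrt{39}}{3}$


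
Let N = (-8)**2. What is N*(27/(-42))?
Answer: -288/7 ≈ -41.143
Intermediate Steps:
N = 64
N*(27/(-42)) = 64*(27/(-42)) = 64*(27*(-1/42)) = 64*(-9/14) = -288/7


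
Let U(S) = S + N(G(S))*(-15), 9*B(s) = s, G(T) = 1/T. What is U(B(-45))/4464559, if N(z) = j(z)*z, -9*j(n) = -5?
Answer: -10/13393677 ≈ -7.4662e-7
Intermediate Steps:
j(n) = 5/9 (j(n) = -⅑*(-5) = 5/9)
B(s) = s/9
N(z) = 5*z/9
U(S) = S - 25/(3*S) (U(S) = S + (5/(9*S))*(-15) = S - 25/(3*S))
U(B(-45))/4464559 = ((⅑)*(-45) - 25/(3*((⅑)*(-45))))/4464559 = (-5 - 25/3/(-5))*(1/4464559) = (-5 - 25/3*(-⅕))*(1/4464559) = (-5 + 5/3)*(1/4464559) = -10/3*1/4464559 = -10/13393677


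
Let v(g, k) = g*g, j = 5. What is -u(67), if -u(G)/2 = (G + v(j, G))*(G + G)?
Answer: 24656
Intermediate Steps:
v(g, k) = g²
u(G) = -4*G*(25 + G) (u(G) = -2*(G + 5²)*(G + G) = -2*(G + 25)*2*G = -2*(25 + G)*2*G = -4*G*(25 + G))
-u(67) = -(-4)*67*(25 + 67) = -(-4)*67*92 = -1*(-24656) = 24656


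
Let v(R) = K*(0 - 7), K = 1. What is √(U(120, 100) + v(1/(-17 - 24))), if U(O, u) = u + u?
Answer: √193 ≈ 13.892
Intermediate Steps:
U(O, u) = 2*u
v(R) = -7 (v(R) = 1*(0 - 7) = 1*(-7) = -7)
√(U(120, 100) + v(1/(-17 - 24))) = √(2*100 - 7) = √(200 - 7) = √193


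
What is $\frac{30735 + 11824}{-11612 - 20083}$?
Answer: $- \frac{42559}{31695} \approx -1.3428$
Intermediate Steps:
$\frac{30735 + 11824}{-11612 - 20083} = \frac{42559}{-31695} = 42559 \left(- \frac{1}{31695}\right) = - \frac{42559}{31695}$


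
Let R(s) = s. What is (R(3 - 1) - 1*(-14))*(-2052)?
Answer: -32832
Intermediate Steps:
(R(3 - 1) - 1*(-14))*(-2052) = ((3 - 1) - 1*(-14))*(-2052) = (2 + 14)*(-2052) = 16*(-2052) = -32832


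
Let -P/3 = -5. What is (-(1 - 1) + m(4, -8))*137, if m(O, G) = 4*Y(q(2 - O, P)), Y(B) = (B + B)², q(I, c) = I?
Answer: 8768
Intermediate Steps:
P = 15 (P = -3*(-5) = 15)
Y(B) = 4*B² (Y(B) = (2*B)² = 4*B²)
m(O, G) = 16*(2 - O)² (m(O, G) = 4*(4*(2 - O)²) = 16*(2 - O)²)
(-(1 - 1) + m(4, -8))*137 = (-(1 - 1) + 16*(-2 + 4)²)*137 = (-1*0 + 16*2²)*137 = (0 + 16*4)*137 = (0 + 64)*137 = 64*137 = 8768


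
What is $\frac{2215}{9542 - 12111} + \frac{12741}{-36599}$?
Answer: $- \frac{113798414}{94022831} \approx -1.2103$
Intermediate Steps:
$\frac{2215}{9542 - 12111} + \frac{12741}{-36599} = \frac{2215}{9542 - 12111} + 12741 \left(- \frac{1}{36599}\right) = \frac{2215}{-2569} - \frac{12741}{36599} = 2215 \left(- \frac{1}{2569}\right) - \frac{12741}{36599} = - \frac{2215}{2569} - \frac{12741}{36599} = - \frac{113798414}{94022831}$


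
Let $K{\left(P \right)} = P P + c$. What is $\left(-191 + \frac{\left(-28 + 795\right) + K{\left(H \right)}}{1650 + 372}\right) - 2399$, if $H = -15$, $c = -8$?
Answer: $- \frac{872666}{337} \approx -2589.5$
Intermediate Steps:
$K{\left(P \right)} = -8 + P^{2}$ ($K{\left(P \right)} = P P - 8 = P^{2} - 8 = -8 + P^{2}$)
$\left(-191 + \frac{\left(-28 + 795\right) + K{\left(H \right)}}{1650 + 372}\right) - 2399 = \left(-191 + \frac{\left(-28 + 795\right) - \left(8 - \left(-15\right)^{2}\right)}{1650 + 372}\right) - 2399 = \left(-191 + \frac{767 + \left(-8 + 225\right)}{2022}\right) - 2399 = \left(-191 + \left(767 + 217\right) \frac{1}{2022}\right) - 2399 = \left(-191 + 984 \cdot \frac{1}{2022}\right) - 2399 = \left(-191 + \frac{164}{337}\right) - 2399 = - \frac{64203}{337} - 2399 = - \frac{872666}{337}$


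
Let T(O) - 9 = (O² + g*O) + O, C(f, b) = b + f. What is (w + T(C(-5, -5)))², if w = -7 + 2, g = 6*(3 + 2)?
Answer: 42436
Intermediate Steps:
g = 30 (g = 6*5 = 30)
T(O) = 9 + O² + 31*O (T(O) = 9 + ((O² + 30*O) + O) = 9 + (O² + 31*O) = 9 + O² + 31*O)
w = -5
(w + T(C(-5, -5)))² = (-5 + (9 + (-5 - 5)² + 31*(-5 - 5)))² = (-5 + (9 + (-10)² + 31*(-10)))² = (-5 + (9 + 100 - 310))² = (-5 - 201)² = (-206)² = 42436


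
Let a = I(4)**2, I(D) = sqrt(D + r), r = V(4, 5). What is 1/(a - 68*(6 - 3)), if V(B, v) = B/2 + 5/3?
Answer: -3/589 ≈ -0.0050934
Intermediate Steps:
V(B, v) = 5/3 + B/2 (V(B, v) = B*(1/2) + 5*(1/3) = B/2 + 5/3 = 5/3 + B/2)
r = 11/3 (r = 5/3 + (1/2)*4 = 5/3 + 2 = 11/3 ≈ 3.6667)
I(D) = sqrt(11/3 + D) (I(D) = sqrt(D + 11/3) = sqrt(11/3 + D))
a = 23/3 (a = (sqrt(33 + 9*4)/3)**2 = (sqrt(33 + 36)/3)**2 = (sqrt(69)/3)**2 = 23/3 ≈ 7.6667)
1/(a - 68*(6 - 3)) = 1/(23/3 - 68*(6 - 3)) = 1/(23/3 - 68*3) = 1/(23/3 - 204) = 1/(-589/3) = -3/589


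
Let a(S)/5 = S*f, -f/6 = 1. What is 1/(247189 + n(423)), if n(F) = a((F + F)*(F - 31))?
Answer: -1/9701771 ≈ -1.0307e-7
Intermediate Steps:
f = -6 (f = -6*1 = -6)
a(S) = -30*S (a(S) = 5*(S*(-6)) = 5*(-6*S) = -30*S)
n(F) = -60*F*(-31 + F) (n(F) = -30*(F + F)*(F - 31) = -30*2*F*(-31 + F) = -60*F*(-31 + F))
1/(247189 + n(423)) = 1/(247189 + 60*423*(31 - 1*423)) = 1/(247189 + 60*423*(31 - 423)) = 1/(247189 + 60*423*(-392)) = 1/(247189 - 9948960) = 1/(-9701771) = -1/9701771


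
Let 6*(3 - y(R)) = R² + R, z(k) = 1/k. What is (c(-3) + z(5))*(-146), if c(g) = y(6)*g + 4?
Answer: -11826/5 ≈ -2365.2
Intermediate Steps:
y(R) = 3 - R/6 - R²/6 (y(R) = 3 - (R² + R)/6 = 3 - (R + R²)/6 = 3 + (-R/6 - R²/6) = 3 - R/6 - R²/6)
c(g) = 4 - 4*g (c(g) = (3 - ⅙*6 - ⅙*6²)*g + 4 = (3 - 1 - ⅙*36)*g + 4 = (3 - 1 - 6)*g + 4 = -4*g + 4 = 4 - 4*g)
(c(-3) + z(5))*(-146) = ((4 - 4*(-3)) + 1/5)*(-146) = ((4 + 12) + ⅕)*(-146) = (16 + ⅕)*(-146) = (81/5)*(-146) = -11826/5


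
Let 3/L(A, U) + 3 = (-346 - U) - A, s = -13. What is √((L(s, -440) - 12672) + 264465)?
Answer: 5*√27233934/52 ≈ 501.79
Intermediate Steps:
L(A, U) = 3/(-349 - A - U) (L(A, U) = 3/(-3 + ((-346 - U) - A)) = 3/(-3 + (-346 - A - U)) = 3/(-349 - A - U))
√((L(s, -440) - 12672) + 264465) = √((-3/(349 - 13 - 440) - 12672) + 264465) = √((-3/(-104) - 12672) + 264465) = √((-3*(-1/104) - 12672) + 264465) = √((3/104 - 12672) + 264465) = √(-1317885/104 + 264465) = √(26186475/104) = 5*√27233934/52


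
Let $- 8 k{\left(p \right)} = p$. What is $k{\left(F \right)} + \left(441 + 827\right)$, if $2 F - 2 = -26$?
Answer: $\frac{2539}{2} \approx 1269.5$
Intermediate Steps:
$F = -12$ ($F = 1 + \frac{1}{2} \left(-26\right) = 1 - 13 = -12$)
$k{\left(p \right)} = - \frac{p}{8}$
$k{\left(F \right)} + \left(441 + 827\right) = \left(- \frac{1}{8}\right) \left(-12\right) + \left(441 + 827\right) = \frac{3}{2} + 1268 = \frac{2539}{2}$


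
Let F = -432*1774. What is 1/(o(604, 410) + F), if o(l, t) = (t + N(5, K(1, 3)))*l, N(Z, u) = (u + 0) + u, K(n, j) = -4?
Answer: -1/523560 ≈ -1.9100e-6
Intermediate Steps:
F = -766368
N(Z, u) = 2*u (N(Z, u) = u + u = 2*u)
o(l, t) = l*(-8 + t) (o(l, t) = (t + 2*(-4))*l = (t - 8)*l = (-8 + t)*l = l*(-8 + t))
1/(o(604, 410) + F) = 1/(604*(-8 + 410) - 766368) = 1/(604*402 - 766368) = 1/(242808 - 766368) = 1/(-523560) = -1/523560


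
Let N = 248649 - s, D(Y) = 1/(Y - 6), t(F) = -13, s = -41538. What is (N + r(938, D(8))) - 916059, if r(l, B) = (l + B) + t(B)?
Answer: -1249893/2 ≈ -6.2495e+5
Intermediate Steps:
D(Y) = 1/(-6 + Y)
N = 290187 (N = 248649 - 1*(-41538) = 248649 + 41538 = 290187)
r(l, B) = -13 + B + l (r(l, B) = (l + B) - 13 = (B + l) - 13 = -13 + B + l)
(N + r(938, D(8))) - 916059 = (290187 + (-13 + 1/(-6 + 8) + 938)) - 916059 = (290187 + (-13 + 1/2 + 938)) - 916059 = (290187 + (-13 + ½ + 938)) - 916059 = (290187 + 1851/2) - 916059 = 582225/2 - 916059 = -1249893/2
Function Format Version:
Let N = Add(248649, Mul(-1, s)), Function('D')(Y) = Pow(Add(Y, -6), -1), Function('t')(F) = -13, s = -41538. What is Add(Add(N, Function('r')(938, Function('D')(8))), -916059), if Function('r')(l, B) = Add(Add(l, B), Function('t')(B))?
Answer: Rational(-1249893, 2) ≈ -6.2495e+5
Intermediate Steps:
Function('D')(Y) = Pow(Add(-6, Y), -1)
N = 290187 (N = Add(248649, Mul(-1, -41538)) = Add(248649, 41538) = 290187)
Function('r')(l, B) = Add(-13, B, l) (Function('r')(l, B) = Add(Add(l, B), -13) = Add(Add(B, l), -13) = Add(-13, B, l))
Add(Add(N, Function('r')(938, Function('D')(8))), -916059) = Add(Add(290187, Add(-13, Pow(Add(-6, 8), -1), 938)), -916059) = Add(Add(290187, Add(-13, Pow(2, -1), 938)), -916059) = Add(Add(290187, Add(-13, Rational(1, 2), 938)), -916059) = Add(Add(290187, Rational(1851, 2)), -916059) = Add(Rational(582225, 2), -916059) = Rational(-1249893, 2)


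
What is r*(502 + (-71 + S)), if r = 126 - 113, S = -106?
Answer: 4225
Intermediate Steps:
r = 13
r*(502 + (-71 + S)) = 13*(502 + (-71 - 106)) = 13*(502 - 177) = 13*325 = 4225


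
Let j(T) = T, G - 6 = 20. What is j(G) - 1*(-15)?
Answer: 41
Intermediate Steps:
G = 26 (G = 6 + 20 = 26)
j(G) - 1*(-15) = 26 - 1*(-15) = 26 + 15 = 41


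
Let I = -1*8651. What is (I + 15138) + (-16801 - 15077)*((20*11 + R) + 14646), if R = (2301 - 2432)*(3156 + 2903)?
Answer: 24828601201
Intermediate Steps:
R = -793729 (R = -131*6059 = -793729)
I = -8651
(I + 15138) + (-16801 - 15077)*((20*11 + R) + 14646) = (-8651 + 15138) + (-16801 - 15077)*((20*11 - 793729) + 14646) = 6487 - 31878*((220 - 793729) + 14646) = 6487 - 31878*(-793509 + 14646) = 6487 - 31878*(-778863) = 6487 + 24828594714 = 24828601201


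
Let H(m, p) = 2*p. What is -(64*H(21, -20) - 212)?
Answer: 2772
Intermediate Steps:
-(64*H(21, -20) - 212) = -(64*(2*(-20)) - 212) = -(64*(-40) - 212) = -(-2560 - 212) = -1*(-2772) = 2772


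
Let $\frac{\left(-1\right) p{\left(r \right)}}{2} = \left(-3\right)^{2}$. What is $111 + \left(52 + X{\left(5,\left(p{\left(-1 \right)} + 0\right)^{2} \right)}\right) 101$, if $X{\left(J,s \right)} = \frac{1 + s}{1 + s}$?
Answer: $5464$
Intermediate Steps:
$p{\left(r \right)} = -18$ ($p{\left(r \right)} = - 2 \left(-3\right)^{2} = \left(-2\right) 9 = -18$)
$X{\left(J,s \right)} = 1$
$111 + \left(52 + X{\left(5,\left(p{\left(-1 \right)} + 0\right)^{2} \right)}\right) 101 = 111 + \left(52 + 1\right) 101 = 111 + 53 \cdot 101 = 111 + 5353 = 5464$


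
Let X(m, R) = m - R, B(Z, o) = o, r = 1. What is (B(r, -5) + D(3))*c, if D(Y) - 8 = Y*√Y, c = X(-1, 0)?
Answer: -3 - 3*√3 ≈ -8.1962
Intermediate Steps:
c = -1 (c = -1 - 1*0 = -1 + 0 = -1)
D(Y) = 8 + Y^(3/2) (D(Y) = 8 + Y*√Y = 8 + Y^(3/2))
(B(r, -5) + D(3))*c = (-5 + (8 + 3^(3/2)))*(-1) = (-5 + (8 + 3*√3))*(-1) = (3 + 3*√3)*(-1) = -3 - 3*√3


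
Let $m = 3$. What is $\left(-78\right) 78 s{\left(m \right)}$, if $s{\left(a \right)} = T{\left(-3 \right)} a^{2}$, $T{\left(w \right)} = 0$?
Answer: $0$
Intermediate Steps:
$s{\left(a \right)} = 0$ ($s{\left(a \right)} = 0 a^{2} = 0$)
$\left(-78\right) 78 s{\left(m \right)} = \left(-78\right) 78 \cdot 0 = \left(-6084\right) 0 = 0$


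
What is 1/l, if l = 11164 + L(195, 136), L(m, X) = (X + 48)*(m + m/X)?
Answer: 17/804233 ≈ 2.1138e-5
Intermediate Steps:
L(m, X) = (48 + X)*(m + m/X)
l = 804233/17 (l = 11164 + 195*(48 + 136*(49 + 136))/136 = 11164 + 195*(1/136)*(48 + 136*185) = 11164 + 195*(1/136)*(48 + 25160) = 11164 + 195*(1/136)*25208 = 11164 + 614445/17 = 804233/17 ≈ 47308.)
1/l = 1/(804233/17) = 17/804233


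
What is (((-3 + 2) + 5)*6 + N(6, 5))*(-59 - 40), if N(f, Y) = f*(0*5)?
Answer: -2376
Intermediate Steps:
N(f, Y) = 0 (N(f, Y) = f*0 = 0)
(((-3 + 2) + 5)*6 + N(6, 5))*(-59 - 40) = (((-3 + 2) + 5)*6 + 0)*(-59 - 40) = ((-1 + 5)*6 + 0)*(-99) = (4*6 + 0)*(-99) = (24 + 0)*(-99) = 24*(-99) = -2376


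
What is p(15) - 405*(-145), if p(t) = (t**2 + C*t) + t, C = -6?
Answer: 58875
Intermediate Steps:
p(t) = t**2 - 5*t (p(t) = (t**2 - 6*t) + t = t**2 - 5*t)
p(15) - 405*(-145) = 15*(-5 + 15) - 405*(-145) = 15*10 + 58725 = 150 + 58725 = 58875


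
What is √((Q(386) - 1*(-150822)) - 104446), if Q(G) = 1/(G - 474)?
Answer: √89783914/44 ≈ 215.35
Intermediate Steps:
Q(G) = 1/(-474 + G)
√((Q(386) - 1*(-150822)) - 104446) = √((1/(-474 + 386) - 1*(-150822)) - 104446) = √((1/(-88) + 150822) - 104446) = √((-1/88 + 150822) - 104446) = √(13272335/88 - 104446) = √(4081087/88) = √89783914/44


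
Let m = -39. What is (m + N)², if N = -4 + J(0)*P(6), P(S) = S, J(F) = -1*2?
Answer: 3025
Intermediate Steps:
J(F) = -2
N = -16 (N = -4 - 2*6 = -4 - 12 = -16)
(m + N)² = (-39 - 16)² = (-55)² = 3025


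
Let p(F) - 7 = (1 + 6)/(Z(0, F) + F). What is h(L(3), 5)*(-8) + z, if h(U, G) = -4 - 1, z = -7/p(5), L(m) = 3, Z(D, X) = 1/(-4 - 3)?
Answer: 1606/41 ≈ 39.171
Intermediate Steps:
Z(D, X) = -1/7 (Z(D, X) = 1/(-7) = -1/7)
p(F) = 7 + 7/(-1/7 + F) (p(F) = 7 + (1 + 6)/(-1/7 + F) = 7 + 7/(-1/7 + F))
z = -34/41 (z = -7*(-1 + 7*5)/(7*(6 + 7*5)) = -7*(-1 + 35)/(7*(6 + 35)) = -7/(7*41/34) = -7/(7*(1/34)*41) = -7/287/34 = -7*34/287 = -34/41 ≈ -0.82927)
h(U, G) = -5
h(L(3), 5)*(-8) + z = -5*(-8) - 34/41 = 40 - 34/41 = 1606/41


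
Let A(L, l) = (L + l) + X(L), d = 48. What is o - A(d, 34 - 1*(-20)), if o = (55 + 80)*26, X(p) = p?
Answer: 3360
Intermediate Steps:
o = 3510 (o = 135*26 = 3510)
A(L, l) = l + 2*L (A(L, l) = (L + l) + L = l + 2*L)
o - A(d, 34 - 1*(-20)) = 3510 - ((34 - 1*(-20)) + 2*48) = 3510 - ((34 + 20) + 96) = 3510 - (54 + 96) = 3510 - 1*150 = 3510 - 150 = 3360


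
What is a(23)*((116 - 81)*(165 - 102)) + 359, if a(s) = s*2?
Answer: 101789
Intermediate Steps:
a(s) = 2*s
a(23)*((116 - 81)*(165 - 102)) + 359 = (2*23)*((116 - 81)*(165 - 102)) + 359 = 46*(35*63) + 359 = 46*2205 + 359 = 101430 + 359 = 101789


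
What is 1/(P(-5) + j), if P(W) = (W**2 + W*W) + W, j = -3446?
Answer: -1/3401 ≈ -0.00029403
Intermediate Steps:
P(W) = W + 2*W**2 (P(W) = (W**2 + W**2) + W = 2*W**2 + W = W + 2*W**2)
1/(P(-5) + j) = 1/(-5*(1 + 2*(-5)) - 3446) = 1/(-5*(1 - 10) - 3446) = 1/(-5*(-9) - 3446) = 1/(45 - 3446) = 1/(-3401) = -1/3401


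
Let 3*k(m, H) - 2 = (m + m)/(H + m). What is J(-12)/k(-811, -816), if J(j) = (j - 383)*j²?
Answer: -69407820/1219 ≈ -56938.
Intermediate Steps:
k(m, H) = ⅔ + 2*m/(3*(H + m)) (k(m, H) = ⅔ + ((m + m)/(H + m))/3 = ⅔ + ((2*m)/(H + m))/3 = ⅔ + (2*m/(H + m))/3 = ⅔ + 2*m/(3*(H + m)))
J(j) = j²*(-383 + j) (J(j) = (-383 + j)*j² = j²*(-383 + j))
J(-12)/k(-811, -816) = ((-12)²*(-383 - 12))/((2*(-816 + 2*(-811))/(3*(-816 - 811)))) = (144*(-395))/(((⅔)*(-816 - 1622)/(-1627))) = -56880/((⅔)*(-1/1627)*(-2438)) = -56880/4876/4881 = -56880*4881/4876 = -69407820/1219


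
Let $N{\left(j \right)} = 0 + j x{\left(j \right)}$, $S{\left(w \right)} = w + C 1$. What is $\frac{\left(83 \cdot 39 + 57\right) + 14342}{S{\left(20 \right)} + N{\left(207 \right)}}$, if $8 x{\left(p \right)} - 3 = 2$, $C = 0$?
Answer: $\frac{141088}{1195} \approx 118.07$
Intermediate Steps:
$x{\left(p \right)} = \frac{5}{8}$ ($x{\left(p \right)} = \frac{3}{8} + \frac{1}{8} \cdot 2 = \frac{3}{8} + \frac{1}{4} = \frac{5}{8}$)
$S{\left(w \right)} = w$ ($S{\left(w \right)} = w + 0 \cdot 1 = w + 0 = w$)
$N{\left(j \right)} = \frac{5 j}{8}$ ($N{\left(j \right)} = 0 + j \frac{5}{8} = 0 + \frac{5 j}{8} = \frac{5 j}{8}$)
$\frac{\left(83 \cdot 39 + 57\right) + 14342}{S{\left(20 \right)} + N{\left(207 \right)}} = \frac{\left(83 \cdot 39 + 57\right) + 14342}{20 + \frac{5}{8} \cdot 207} = \frac{\left(3237 + 57\right) + 14342}{20 + \frac{1035}{8}} = \frac{3294 + 14342}{\frac{1195}{8}} = 17636 \cdot \frac{8}{1195} = \frac{141088}{1195}$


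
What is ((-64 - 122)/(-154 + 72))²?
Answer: 8649/1681 ≈ 5.1451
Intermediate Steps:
((-64 - 122)/(-154 + 72))² = (-186/(-82))² = (-186*(-1/82))² = (93/41)² = 8649/1681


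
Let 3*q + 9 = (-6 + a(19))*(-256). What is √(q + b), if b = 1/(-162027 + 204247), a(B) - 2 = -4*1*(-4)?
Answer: 3*I*√50851572905/21110 ≈ 32.047*I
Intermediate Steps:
a(B) = 18 (a(B) = 2 - 4*1*(-4) = 2 - 4*(-4) = 2 + 16 = 18)
b = 1/42220 ≈ 2.3685e-5
q = -1027 (q = -3 + ((-6 + 18)*(-256))/3 = -3 + (12*(-256))/3 = -3 + (⅓)*(-3072) = -3 - 1024 = -1027)
√(q + b) = √(-1027 + 1/42220) = √(-43359939/42220) = 3*I*√50851572905/21110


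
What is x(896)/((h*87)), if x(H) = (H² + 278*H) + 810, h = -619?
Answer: -1052714/53853 ≈ -19.548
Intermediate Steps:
x(H) = 810 + H² + 278*H
x(896)/((h*87)) = (810 + 896² + 278*896)/((-619*87)) = (810 + 802816 + 249088)/(-53853) = 1052714*(-1/53853) = -1052714/53853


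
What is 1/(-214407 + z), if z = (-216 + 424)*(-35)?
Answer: -1/221687 ≈ -4.5109e-6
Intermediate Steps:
z = -7280 (z = 208*(-35) = -7280)
1/(-214407 + z) = 1/(-214407 - 7280) = 1/(-221687) = -1/221687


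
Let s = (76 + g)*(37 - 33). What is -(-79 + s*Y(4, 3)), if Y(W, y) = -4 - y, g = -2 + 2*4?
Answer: 2375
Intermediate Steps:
g = 6 (g = -2 + 8 = 6)
s = 328 (s = (76 + 6)*(37 - 33) = 82*4 = 328)
-(-79 + s*Y(4, 3)) = -(-79 + 328*(-4 - 1*3)) = -(-79 + 328*(-4 - 3)) = -(-79 + 328*(-7)) = -(-79 - 2296) = -1*(-2375) = 2375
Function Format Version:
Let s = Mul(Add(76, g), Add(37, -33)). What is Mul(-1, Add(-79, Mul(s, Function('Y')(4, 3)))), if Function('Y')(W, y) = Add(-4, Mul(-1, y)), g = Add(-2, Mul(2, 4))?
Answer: 2375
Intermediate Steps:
g = 6 (g = Add(-2, 8) = 6)
s = 328 (s = Mul(Add(76, 6), Add(37, -33)) = Mul(82, 4) = 328)
Mul(-1, Add(-79, Mul(s, Function('Y')(4, 3)))) = Mul(-1, Add(-79, Mul(328, Add(-4, Mul(-1, 3))))) = Mul(-1, Add(-79, Mul(328, Add(-4, -3)))) = Mul(-1, Add(-79, Mul(328, -7))) = Mul(-1, Add(-79, -2296)) = Mul(-1, -2375) = 2375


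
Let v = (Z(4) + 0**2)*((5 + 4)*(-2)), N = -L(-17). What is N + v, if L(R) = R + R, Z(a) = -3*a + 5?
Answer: 160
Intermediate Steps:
Z(a) = 5 - 3*a
L(R) = 2*R
N = 34 (N = -2*(-17) = -1*(-34) = 34)
v = 126 (v = ((5 - 3*4) + 0**2)*((5 + 4)*(-2)) = ((5 - 12) + 0)*(9*(-2)) = (-7 + 0)*(-18) = -7*(-18) = 126)
N + v = 34 + 126 = 160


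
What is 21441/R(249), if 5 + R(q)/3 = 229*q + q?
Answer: 7147/57265 ≈ 0.12481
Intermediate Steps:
R(q) = -15 + 690*q (R(q) = -15 + 3*(229*q + q) = -15 + 3*(230*q) = -15 + 690*q)
21441/R(249) = 21441/(-15 + 690*249) = 21441/(-15 + 171810) = 21441/171795 = 21441*(1/171795) = 7147/57265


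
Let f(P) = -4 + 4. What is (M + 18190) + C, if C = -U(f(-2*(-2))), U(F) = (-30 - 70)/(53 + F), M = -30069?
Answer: -629487/53 ≈ -11877.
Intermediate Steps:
f(P) = 0
U(F) = -100/(53 + F)
C = 100/53 (C = -(-100)/(53 + 0) = -(-100)/53 = -1*(-100/53) = 100/53 ≈ 1.8868)
(M + 18190) + C = (-30069 + 18190) + 100/53 = -11879 + 100/53 = -629487/53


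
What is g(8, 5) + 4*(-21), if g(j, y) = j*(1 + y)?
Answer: -36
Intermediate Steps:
g(8, 5) + 4*(-21) = 8*(1 + 5) + 4*(-21) = 8*6 - 84 = 48 - 84 = -36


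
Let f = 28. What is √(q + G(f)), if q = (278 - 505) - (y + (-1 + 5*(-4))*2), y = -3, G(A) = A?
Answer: I*√154 ≈ 12.41*I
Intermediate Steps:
q = -182 (q = (278 - 505) - (-3 + (-1 + 5*(-4))*2) = -227 - (-3 + (-1 - 20)*2) = -227 - (-3 - 21*2) = -227 - (-3 - 42) = -227 - 1*(-45) = -227 + 45 = -182)
√(q + G(f)) = √(-182 + 28) = √(-154) = I*√154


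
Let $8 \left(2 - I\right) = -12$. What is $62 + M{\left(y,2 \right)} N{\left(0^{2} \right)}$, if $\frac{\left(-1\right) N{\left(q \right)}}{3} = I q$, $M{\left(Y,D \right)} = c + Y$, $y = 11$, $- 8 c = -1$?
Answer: $62$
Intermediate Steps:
$c = \frac{1}{8}$ ($c = \left(- \frac{1}{8}\right) \left(-1\right) = \frac{1}{8} \approx 0.125$)
$I = \frac{7}{2}$ ($I = 2 - - \frac{3}{2} = 2 + \frac{3}{2} = \frac{7}{2} \approx 3.5$)
$M{\left(Y,D \right)} = \frac{1}{8} + Y$
$N{\left(q \right)} = - \frac{21 q}{2}$ ($N{\left(q \right)} = - 3 \frac{7 q}{2} = - \frac{21 q}{2}$)
$62 + M{\left(y,2 \right)} N{\left(0^{2} \right)} = 62 + \left(\frac{1}{8} + 11\right) \left(- \frac{21 \cdot 0^{2}}{2}\right) = 62 + \frac{89 \left(\left(- \frac{21}{2}\right) 0\right)}{8} = 62 + \frac{89}{8} \cdot 0 = 62 + 0 = 62$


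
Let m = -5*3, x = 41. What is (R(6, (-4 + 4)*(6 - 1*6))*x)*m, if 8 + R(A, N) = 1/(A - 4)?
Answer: 9225/2 ≈ 4612.5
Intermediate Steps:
m = -15
R(A, N) = -8 + 1/(-4 + A) (R(A, N) = -8 + 1/(A - 4) = -8 + 1/(-4 + A))
(R(6, (-4 + 4)*(6 - 1*6))*x)*m = (((33 - 8*6)/(-4 + 6))*41)*(-15) = (((33 - 48)/2)*41)*(-15) = (((1/2)*(-15))*41)*(-15) = -15/2*41*(-15) = -615/2*(-15) = 9225/2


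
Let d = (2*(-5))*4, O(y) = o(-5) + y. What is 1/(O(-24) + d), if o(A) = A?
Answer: -1/69 ≈ -0.014493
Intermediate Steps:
O(y) = -5 + y
d = -40 (d = -10*4 = -40)
1/(O(-24) + d) = 1/((-5 - 24) - 40) = 1/(-29 - 40) = 1/(-69) = -1/69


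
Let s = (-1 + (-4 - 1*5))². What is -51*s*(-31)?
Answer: 158100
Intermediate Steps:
s = 100 (s = (-1 + (-4 - 5))² = (-1 - 9)² = (-10)² = 100)
-51*s*(-31) = -51*100*(-31) = -5100*(-31) = 158100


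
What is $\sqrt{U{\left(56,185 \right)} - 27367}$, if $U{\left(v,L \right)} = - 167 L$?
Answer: $i \sqrt{58262} \approx 241.38 i$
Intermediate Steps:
$\sqrt{U{\left(56,185 \right)} - 27367} = \sqrt{\left(-167\right) 185 - 27367} = \sqrt{-30895 - 27367} = \sqrt{-58262} = i \sqrt{58262}$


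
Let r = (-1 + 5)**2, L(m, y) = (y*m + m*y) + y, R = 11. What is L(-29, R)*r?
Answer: -10032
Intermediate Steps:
L(m, y) = y + 2*m*y (L(m, y) = (m*y + m*y) + y = 2*m*y + y = y + 2*m*y)
r = 16 (r = 4**2 = 16)
L(-29, R)*r = (11*(1 + 2*(-29)))*16 = (11*(1 - 58))*16 = (11*(-57))*16 = -627*16 = -10032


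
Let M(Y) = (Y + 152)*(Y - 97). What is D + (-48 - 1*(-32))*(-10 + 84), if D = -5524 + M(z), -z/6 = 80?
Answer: 182548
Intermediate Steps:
z = -480 (z = -6*80 = -480)
M(Y) = (-97 + Y)*(152 + Y) (M(Y) = (152 + Y)*(-97 + Y) = (-97 + Y)*(152 + Y))
D = 183732 (D = -5524 + (-14744 + (-480)² + 55*(-480)) = -5524 + (-14744 + 230400 - 26400) = -5524 + 189256 = 183732)
D + (-48 - 1*(-32))*(-10 + 84) = 183732 + (-48 - 1*(-32))*(-10 + 84) = 183732 + (-48 + 32)*74 = 183732 - 16*74 = 183732 - 1184 = 182548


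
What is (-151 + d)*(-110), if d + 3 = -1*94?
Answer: 27280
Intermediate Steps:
d = -97 (d = -3 - 1*94 = -3 - 94 = -97)
(-151 + d)*(-110) = (-151 - 97)*(-110) = -248*(-110) = 27280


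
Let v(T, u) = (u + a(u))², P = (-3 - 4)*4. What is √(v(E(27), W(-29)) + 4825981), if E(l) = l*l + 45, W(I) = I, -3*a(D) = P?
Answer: √43437310/3 ≈ 2196.9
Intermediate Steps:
P = -28 (P = -7*4 = -28)
a(D) = 28/3 (a(D) = -⅓*(-28) = 28/3)
E(l) = 45 + l² (E(l) = l² + 45 = 45 + l²)
v(T, u) = (28/3 + u)² (v(T, u) = (u + 28/3)² = (28/3 + u)²)
√(v(E(27), W(-29)) + 4825981) = √((28 + 3*(-29))²/9 + 4825981) = √((28 - 87)²/9 + 4825981) = √((⅑)*(-59)² + 4825981) = √((⅑)*3481 + 4825981) = √(3481/9 + 4825981) = √(43437310/9) = √43437310/3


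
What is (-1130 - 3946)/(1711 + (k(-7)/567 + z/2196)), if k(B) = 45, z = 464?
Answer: -9753534/3288245 ≈ -2.9662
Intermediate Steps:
(-1130 - 3946)/(1711 + (k(-7)/567 + z/2196)) = (-1130 - 3946)/(1711 + (45/567 + 464/2196)) = -5076/(1711 + (45*(1/567) + 464*(1/2196))) = -5076/(1711 + (5/63 + 116/549)) = -5076/(1711 + 1117/3843) = -5076/6576490/3843 = -5076*3843/6576490 = -9753534/3288245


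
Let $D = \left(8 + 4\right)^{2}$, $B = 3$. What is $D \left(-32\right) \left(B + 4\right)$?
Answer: $-32256$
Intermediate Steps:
$D = 144$ ($D = 12^{2} = 144$)
$D \left(-32\right) \left(B + 4\right) = 144 \left(-32\right) \left(3 + 4\right) = \left(-4608\right) 7 = -32256$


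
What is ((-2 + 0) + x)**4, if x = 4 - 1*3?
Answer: 1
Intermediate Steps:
x = 1 (x = 4 - 3 = 1)
((-2 + 0) + x)**4 = ((-2 + 0) + 1)**4 = (-2 + 1)**4 = (-1)**4 = 1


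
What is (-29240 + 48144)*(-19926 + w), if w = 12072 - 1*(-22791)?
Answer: 282369048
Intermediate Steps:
w = 34863 (w = 12072 + 22791 = 34863)
(-29240 + 48144)*(-19926 + w) = (-29240 + 48144)*(-19926 + 34863) = 18904*14937 = 282369048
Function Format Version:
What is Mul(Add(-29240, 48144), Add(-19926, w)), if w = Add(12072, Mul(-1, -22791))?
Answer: 282369048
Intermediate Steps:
w = 34863 (w = Add(12072, 22791) = 34863)
Mul(Add(-29240, 48144), Add(-19926, w)) = Mul(Add(-29240, 48144), Add(-19926, 34863)) = Mul(18904, 14937) = 282369048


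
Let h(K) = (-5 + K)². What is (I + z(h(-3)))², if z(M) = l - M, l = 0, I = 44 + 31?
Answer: 121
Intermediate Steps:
I = 75
z(M) = -M (z(M) = 0 - M = -M)
(I + z(h(-3)))² = (75 - (-5 - 3)²)² = (75 - 1*(-8)²)² = (75 - 1*64)² = (75 - 64)² = 11² = 121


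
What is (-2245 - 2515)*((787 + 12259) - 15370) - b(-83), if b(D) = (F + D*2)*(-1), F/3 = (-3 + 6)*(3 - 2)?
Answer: 11062083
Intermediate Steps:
F = 9 (F = 3*((-3 + 6)*(3 - 2)) = 3*(3*1) = 3*3 = 9)
b(D) = -9 - 2*D (b(D) = (9 + D*2)*(-1) = (9 + 2*D)*(-1) = -9 - 2*D)
(-2245 - 2515)*((787 + 12259) - 15370) - b(-83) = (-2245 - 2515)*((787 + 12259) - 15370) - (-9 - 2*(-83)) = -4760*(13046 - 15370) - (-9 + 166) = -4760*(-2324) - 1*157 = 11062240 - 157 = 11062083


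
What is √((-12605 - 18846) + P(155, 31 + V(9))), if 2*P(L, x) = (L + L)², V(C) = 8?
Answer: √16599 ≈ 128.84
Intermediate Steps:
P(L, x) = 2*L² (P(L, x) = (L + L)²/2 = (2*L)²/2 = (4*L²)/2 = 2*L²)
√((-12605 - 18846) + P(155, 31 + V(9))) = √((-12605 - 18846) + 2*155²) = √(-31451 + 2*24025) = √(-31451 + 48050) = √16599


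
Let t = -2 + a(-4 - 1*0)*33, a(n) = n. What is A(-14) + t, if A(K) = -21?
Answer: -155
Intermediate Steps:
t = -134 (t = -2 + (-4 - 1*0)*33 = -2 + (-4 + 0)*33 = -2 - 4*33 = -2 - 132 = -134)
A(-14) + t = -21 - 134 = -155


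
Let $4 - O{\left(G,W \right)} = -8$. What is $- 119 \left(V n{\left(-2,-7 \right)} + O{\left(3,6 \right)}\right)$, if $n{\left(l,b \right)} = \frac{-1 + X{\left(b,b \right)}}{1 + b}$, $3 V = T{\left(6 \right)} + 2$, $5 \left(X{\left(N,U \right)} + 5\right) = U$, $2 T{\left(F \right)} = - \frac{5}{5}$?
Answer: $- \frac{90083}{60} \approx -1501.4$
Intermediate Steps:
$T{\left(F \right)} = - \frac{1}{2}$ ($T{\left(F \right)} = \frac{\left(-5\right) \frac{1}{5}}{2} = \frac{1}{2} \left(-1\right) = - \frac{1}{2}$)
$X{\left(N,U \right)} = -5 + \frac{U}{5}$
$O{\left(G,W \right)} = 12$ ($O{\left(G,W \right)} = 4 - -8 = 4 + 8 = 12$)
$V = \frac{1}{2}$ ($V = \frac{- \frac{1}{2} + 2}{3} = \frac{1}{3} \cdot \frac{3}{2} = \frac{1}{2} \approx 0.5$)
$n{\left(l,b \right)} = \frac{-6 + \frac{b}{5}}{1 + b}$ ($n{\left(l,b \right)} = \frac{-1 + \left(-5 + \frac{b}{5}\right)}{1 + b} = \frac{-6 + \frac{b}{5}}{1 + b}$)
$- 119 \left(V n{\left(-2,-7 \right)} + O{\left(3,6 \right)}\right) = - 119 \left(\frac{\frac{1}{5} \frac{1}{1 - 7} \left(-30 - 7\right)}{2} + 12\right) = - 119 \left(\frac{\frac{1}{5} \frac{1}{-6} \left(-37\right)}{2} + 12\right) = - 119 \left(\frac{\frac{1}{5} \left(- \frac{1}{6}\right) \left(-37\right)}{2} + 12\right) = - 119 \left(\frac{1}{2} \cdot \frac{37}{30} + 12\right) = - 119 \left(\frac{37}{60} + 12\right) = \left(-119\right) \frac{757}{60} = - \frac{90083}{60}$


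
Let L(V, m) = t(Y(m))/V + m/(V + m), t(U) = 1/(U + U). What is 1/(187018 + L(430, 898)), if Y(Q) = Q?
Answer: 32049620/5993877505309 ≈ 5.3471e-6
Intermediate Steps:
t(U) = 1/(2*U)
L(V, m) = m/(V + m) + 1/(2*V*m) (L(V, m) = (1/(2*m))/V + m/(V + m) = 1/(2*V*m) + m/(V + m) = m/(V + m) + 1/(2*V*m))
1/(187018 + L(430, 898)) = 1/(187018 + (½)*(430 + 898*(1 + 2*430*898))/(430*898*(430 + 898))) = 1/(187018 + (½)*(1/430)*(1/898)*(430 + 898*(1 + 772280))/1328) = 1/(187018 + (½)*(1/430)*(1/898)*(1/1328)*(430 + 898*772281)) = 1/(187018 + (½)*(1/430)*(1/898)*(1/1328)*(430 + 693508338)) = 1/(187018 + (½)*(1/430)*(1/898)*(1/1328)*693508768) = 1/(187018 + 21672149/32049620) = 1/(5993877505309/32049620) = 32049620/5993877505309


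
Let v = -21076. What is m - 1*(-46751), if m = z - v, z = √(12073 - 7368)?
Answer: 67827 + √4705 ≈ 67896.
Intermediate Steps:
z = √4705 ≈ 68.593
m = 21076 + √4705 (m = √4705 - 1*(-21076) = √4705 + 21076 = 21076 + √4705 ≈ 21145.)
m - 1*(-46751) = (21076 + √4705) - 1*(-46751) = (21076 + √4705) + 46751 = 67827 + √4705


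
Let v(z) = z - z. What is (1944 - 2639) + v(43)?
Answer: -695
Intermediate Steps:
v(z) = 0
(1944 - 2639) + v(43) = (1944 - 2639) + 0 = -695 + 0 = -695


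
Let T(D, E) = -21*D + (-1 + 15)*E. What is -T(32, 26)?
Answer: 308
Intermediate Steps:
T(D, E) = -21*D + 14*E
-T(32, 26) = -(-21*32 + 14*26) = -(-672 + 364) = -1*(-308) = 308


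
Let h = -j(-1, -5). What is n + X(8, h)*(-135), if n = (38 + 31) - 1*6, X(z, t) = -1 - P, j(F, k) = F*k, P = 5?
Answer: 873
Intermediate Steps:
h = -5 (h = -(-1)*(-5) = -1*5 = -5)
X(z, t) = -6 (X(z, t) = -1 - 1*5 = -1 - 5 = -6)
n = 63 (n = 69 - 6 = 63)
n + X(8, h)*(-135) = 63 - 6*(-135) = 63 + 810 = 873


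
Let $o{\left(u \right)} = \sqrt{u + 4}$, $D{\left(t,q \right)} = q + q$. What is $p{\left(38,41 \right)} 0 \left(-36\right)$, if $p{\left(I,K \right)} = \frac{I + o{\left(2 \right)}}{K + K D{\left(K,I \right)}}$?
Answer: $0$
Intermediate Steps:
$D{\left(t,q \right)} = 2 q$
$o{\left(u \right)} = \sqrt{4 + u}$
$p{\left(I,K \right)} = \frac{I + \sqrt{6}}{K + 2 I K}$ ($p{\left(I,K \right)} = \frac{I + \sqrt{4 + 2}}{K + K 2 I} = \frac{I + \sqrt{6}}{K + 2 I K}$)
$p{\left(38,41 \right)} 0 \left(-36\right) = \frac{38 + \sqrt{6}}{41 \left(1 + 2 \cdot 38\right)} 0 \left(-36\right) = \frac{38 + \sqrt{6}}{41 \left(1 + 76\right)} 0 = \frac{38 + \sqrt{6}}{41 \cdot 77} \cdot 0 = \frac{1}{41} \cdot \frac{1}{77} \left(38 + \sqrt{6}\right) 0 = \left(\frac{38}{3157} + \frac{\sqrt{6}}{3157}\right) 0 = 0$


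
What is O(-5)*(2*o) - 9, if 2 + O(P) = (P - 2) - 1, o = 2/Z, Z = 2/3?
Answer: -69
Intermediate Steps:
Z = ⅔ (Z = 2*(⅓) = ⅔ ≈ 0.66667)
o = 3 (o = 2/(⅔) = 2*(3/2) = 3)
O(P) = -5 + P (O(P) = -2 + ((P - 2) - 1) = -2 + ((-2 + P) - 1) = -2 + (-3 + P) = -5 + P)
O(-5)*(2*o) - 9 = (-5 - 5)*(2*3) - 9 = -10*6 - 9 = -60 - 9 = -69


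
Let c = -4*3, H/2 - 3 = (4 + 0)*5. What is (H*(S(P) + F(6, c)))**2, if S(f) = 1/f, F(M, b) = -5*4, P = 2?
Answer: 804609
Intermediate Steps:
H = 46 (H = 6 + 2*((4 + 0)*5) = 6 + 2*(4*5) = 6 + 2*20 = 6 + 40 = 46)
c = -12
F(M, b) = -20
(H*(S(P) + F(6, c)))**2 = (46*(1/2 - 20))**2 = (46*(-39/2))**2 = (-897)**2 = 804609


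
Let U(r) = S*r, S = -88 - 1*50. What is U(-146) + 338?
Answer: 20486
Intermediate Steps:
S = -138 (S = -88 - 50 = -138)
U(r) = -138*r
U(-146) + 338 = -138*(-146) + 338 = 20148 + 338 = 20486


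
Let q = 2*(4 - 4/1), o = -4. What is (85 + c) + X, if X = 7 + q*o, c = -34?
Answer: 58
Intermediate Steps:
q = 0 (q = 2*(4 - 4*1) = 2*(4 - 4) = 2*0 = 0)
X = 7 (X = 7 + 0*(-4) = 7 + 0 = 7)
(85 + c) + X = (85 - 34) + 7 = 51 + 7 = 58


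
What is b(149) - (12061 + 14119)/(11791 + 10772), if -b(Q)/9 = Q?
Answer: -30283163/22563 ≈ -1342.2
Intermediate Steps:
b(Q) = -9*Q
b(149) - (12061 + 14119)/(11791 + 10772) = -9*149 - (12061 + 14119)/(11791 + 10772) = -1341 - 26180/22563 = -30283163/22563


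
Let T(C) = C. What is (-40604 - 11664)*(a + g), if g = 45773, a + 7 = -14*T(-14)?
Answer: -2402341816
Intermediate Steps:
a = 189 (a = -7 - 14*(-14) = -7 + 196 = 189)
(-40604 - 11664)*(a + g) = (-40604 - 11664)*(189 + 45773) = -52268*45962 = -2402341816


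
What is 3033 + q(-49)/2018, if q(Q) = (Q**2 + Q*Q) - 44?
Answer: 3062676/1009 ≈ 3035.4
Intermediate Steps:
q(Q) = -44 + 2*Q**2 (q(Q) = (Q**2 + Q**2) - 44 = 2*Q**2 - 44 = -44 + 2*Q**2)
3033 + q(-49)/2018 = 3033 + (-44 + 2*(-49)**2)/2018 = 3033 + (-44 + 2*2401)*(1/2018) = 3033 + (-44 + 4802)*(1/2018) = 3033 + 4758*(1/2018) = 3033 + 2379/1009 = 3062676/1009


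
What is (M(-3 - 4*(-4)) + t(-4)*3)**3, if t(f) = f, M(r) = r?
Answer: 1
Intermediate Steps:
(M(-3 - 4*(-4)) + t(-4)*3)**3 = ((-3 - 4*(-4)) - 4*3)**3 = ((-3 + 16) - 12)**3 = (13 - 12)**3 = 1**3 = 1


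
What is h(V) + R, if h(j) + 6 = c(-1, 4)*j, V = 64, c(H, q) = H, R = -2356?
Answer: -2426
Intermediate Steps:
h(j) = -6 - j
h(V) + R = (-6 - 1*64) - 2356 = (-6 - 64) - 2356 = -70 - 2356 = -2426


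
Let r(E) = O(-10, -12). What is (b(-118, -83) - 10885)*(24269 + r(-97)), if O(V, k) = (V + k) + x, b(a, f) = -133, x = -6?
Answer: -267087338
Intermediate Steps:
O(V, k) = -6 + V + k (O(V, k) = (V + k) - 6 = -6 + V + k)
r(E) = -28 (r(E) = -6 - 10 - 12 = -28)
(b(-118, -83) - 10885)*(24269 + r(-97)) = (-133 - 10885)*(24269 - 28) = -11018*24241 = -267087338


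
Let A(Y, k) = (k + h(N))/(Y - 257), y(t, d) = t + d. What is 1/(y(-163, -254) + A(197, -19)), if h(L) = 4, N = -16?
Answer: -4/1667 ≈ -0.0023995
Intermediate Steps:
y(t, d) = d + t
A(Y, k) = (4 + k)/(-257 + Y) (A(Y, k) = (k + 4)/(Y - 257) = (4 + k)/(-257 + Y))
1/(y(-163, -254) + A(197, -19)) = 1/((-254 - 163) + (4 - 19)/(-257 + 197)) = 1/(-417 - 15/(-60)) = 1/(-417 - 1/60*(-15)) = 1/(-417 + ¼) = 1/(-1667/4) = -4/1667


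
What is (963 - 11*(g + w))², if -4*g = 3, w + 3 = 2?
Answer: 15437041/16 ≈ 9.6482e+5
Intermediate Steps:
w = -1 (w = -3 + 2 = -1)
g = -¾ (g = -¼*3 = -¾ ≈ -0.75000)
(963 - 11*(g + w))² = (963 - 11*(-¾ - 1))² = (963 - 11*(-7/4))² = (963 + 77/4)² = (3929/4)² = 15437041/16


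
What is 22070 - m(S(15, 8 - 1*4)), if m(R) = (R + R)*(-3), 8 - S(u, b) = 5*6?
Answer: 21938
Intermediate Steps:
S(u, b) = -22 (S(u, b) = 8 - 5*6 = 8 - 1*30 = 8 - 30 = -22)
m(R) = -6*R (m(R) = (2*R)*(-3) = -6*R)
22070 - m(S(15, 8 - 1*4)) = 22070 - (-6)*(-22) = 22070 - 1*132 = 22070 - 132 = 21938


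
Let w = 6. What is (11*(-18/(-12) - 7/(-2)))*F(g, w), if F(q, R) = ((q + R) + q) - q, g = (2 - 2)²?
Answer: 330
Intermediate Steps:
g = 0 (g = 0² = 0)
F(q, R) = R + q (F(q, R) = ((R + q) + q) - q = (R + 2*q) - q = R + q)
(11*(-18/(-12) - 7/(-2)))*F(g, w) = (11*(-18/(-12) - 7/(-2)))*(6 + 0) = (11*(-18*(-1/12) - 7*(-½)))*6 = (11*(3/2 + 7/2))*6 = (11*5)*6 = 55*6 = 330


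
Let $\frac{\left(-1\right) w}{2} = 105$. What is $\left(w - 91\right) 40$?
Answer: $-12040$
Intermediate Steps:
$w = -210$ ($w = \left(-2\right) 105 = -210$)
$\left(w - 91\right) 40 = \left(-210 - 91\right) 40 = \left(-301\right) 40 = -12040$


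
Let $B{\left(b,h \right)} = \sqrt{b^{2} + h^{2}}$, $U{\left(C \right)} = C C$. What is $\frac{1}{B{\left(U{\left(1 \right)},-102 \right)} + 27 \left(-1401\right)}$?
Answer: $- \frac{37827}{1430871524} - \frac{\sqrt{10405}}{1430871524} \approx -2.6508 \cdot 10^{-5}$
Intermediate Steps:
$U{\left(C \right)} = C^{2}$
$\frac{1}{B{\left(U{\left(1 \right)},-102 \right)} + 27 \left(-1401\right)} = \frac{1}{\sqrt{\left(1^{2}\right)^{2} + \left(-102\right)^{2}} + 27 \left(-1401\right)} = \frac{1}{\sqrt{1^{2} + 10404} - 37827} = \frac{1}{\sqrt{1 + 10404} - 37827} = \frac{1}{\sqrt{10405} - 37827} = \frac{1}{-37827 + \sqrt{10405}}$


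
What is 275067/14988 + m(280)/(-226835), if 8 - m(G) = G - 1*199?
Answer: 20798639023/1133267660 ≈ 18.353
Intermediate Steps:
m(G) = 207 - G (m(G) = 8 - (G - 1*199) = 8 - (G - 199) = 8 - (-199 + G) = 8 + (199 - G) = 207 - G)
275067/14988 + m(280)/(-226835) = 275067/14988 + (207 - 1*280)/(-226835) = 275067*(1/14988) + (207 - 280)*(-1/226835) = 91689/4996 - 73*(-1/226835) = 91689/4996 + 73/226835 = 20798639023/1133267660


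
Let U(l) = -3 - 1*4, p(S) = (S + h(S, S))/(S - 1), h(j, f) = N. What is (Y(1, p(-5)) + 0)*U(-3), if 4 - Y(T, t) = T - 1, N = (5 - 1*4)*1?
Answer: -28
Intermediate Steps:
N = 1 (N = (5 - 4)*1 = 1*1 = 1)
h(j, f) = 1
p(S) = (1 + S)/(-1 + S) (p(S) = (S + 1)/(S - 1) = (1 + S)/(-1 + S))
U(l) = -7 (U(l) = -3 - 4 = -7)
Y(T, t) = 5 - T (Y(T, t) = 4 - (T - 1) = 4 - (-1 + T) = 4 + (1 - T) = 5 - T)
(Y(1, p(-5)) + 0)*U(-3) = ((5 - 1*1) + 0)*(-7) = ((5 - 1) + 0)*(-7) = (4 + 0)*(-7) = 4*(-7) = -28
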